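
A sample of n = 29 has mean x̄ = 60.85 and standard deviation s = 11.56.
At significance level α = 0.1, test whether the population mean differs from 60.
One-sample t-test:
H₀: μ = 60
H₁: μ ≠ 60
df = n - 1 = 28
t = (x̄ - μ₀) / (s/√n) = (60.85 - 60) / (11.56/√29) = 0.396
p-value = 0.6951

Since p-value > α = 0.1, we fail to reject H₀.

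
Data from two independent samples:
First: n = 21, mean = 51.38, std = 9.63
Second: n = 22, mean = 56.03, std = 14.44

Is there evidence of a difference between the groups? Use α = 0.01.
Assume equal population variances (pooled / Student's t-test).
Student's two-sample t-test (equal variances):
H₀: μ₁ = μ₂
H₁: μ₁ ≠ μ₂
df = n₁ + n₂ - 2 = 41
Pooled variance s_p² = [(n₁-1)s₁² + (n₂-1)s₂²] / (n₁ + n₂ - 2) = [(20)(9.63²) + (21)(14.44²)] / 41 = 152.0372
SE = √(s_p²(1/n₁ + 1/n₂)) = √(152.0372 × (1/21 + 1/22)) = 3.7617
t = (x̄₁ - x̄₂) / SE = (51.38 - 56.03) / 3.7617 = -4.65 / 3.7617 = -1.236
p-value = 0.2234

Since p-value > α = 0.01, we fail to reject H₀.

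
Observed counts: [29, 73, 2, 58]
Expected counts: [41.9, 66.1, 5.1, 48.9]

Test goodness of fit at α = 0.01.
Chi-square goodness of fit test:
H₀: observed counts match expected distribution
H₁: observed counts differ from expected distribution
df = k - 1 = 3
χ² = Σ(O - E)²/E
   = (29 - 41.9)²/41.9 + (73 - 66.1)²/66.1 + (2 - 5.1)²/5.1 + (58 - 48.9)²/48.9
   = 3.972 + 0.720 + 1.884 + 1.693
   = 8.27
p-value = 0.0408

Since p-value > α = 0.01, we fail to reject H₀.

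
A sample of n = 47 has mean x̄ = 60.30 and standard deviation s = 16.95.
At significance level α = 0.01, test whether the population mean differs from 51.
One-sample t-test:
H₀: μ = 51
H₁: μ ≠ 51
df = n - 1 = 46
t = (x̄ - μ₀) / (s/√n) = (60.30 - 51) / (16.95/√47) = 3.762
p-value = 0.0005

Since p-value < α = 0.01, we reject H₀.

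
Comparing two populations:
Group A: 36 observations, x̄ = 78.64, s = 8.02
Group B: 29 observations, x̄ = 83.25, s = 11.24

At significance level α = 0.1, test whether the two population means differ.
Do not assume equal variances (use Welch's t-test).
Welch's two-sample t-test:
H₀: μ₁ = μ₂
H₁: μ₁ ≠ μ₂
s₁²/n₁ = 8.02²/36 = 1.7867,  s₂²/n₂ = 11.24²/29 = 4.3565
SE = √(s₁²/n₁ + s₂²/n₂) = √(1.7867 + 4.3565) = 2.4785
df (Welch-Satterthwaite) = (s₁²/n₁ + s₂²/n₂)² / [(s₁²/n₁)²/(n₁-1) + (s₂²/n₂)²/(n₂-1)] ≈ 49.07
t = (x̄₁ - x̄₂) / SE = (78.64 - 83.25) / 2.4785 = -4.61 / 2.4785 = -1.860
p-value = 0.0689

Since p-value < α = 0.1, we reject H₀.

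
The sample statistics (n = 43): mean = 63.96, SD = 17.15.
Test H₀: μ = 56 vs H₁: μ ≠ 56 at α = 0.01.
One-sample t-test:
H₀: μ = 56
H₁: μ ≠ 56
df = n - 1 = 42
t = (x̄ - μ₀) / (s/√n) = (63.96 - 56) / (17.15/√43) = 3.044
p-value = 0.0040

Since p-value < α = 0.01, we reject H₀.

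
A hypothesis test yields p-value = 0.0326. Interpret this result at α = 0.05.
Since p = 0.0326 < α = 0.05, reject H₀.
There is sufficient evidence to reject the null hypothesis; the result is statistically significant at the 0.05 level.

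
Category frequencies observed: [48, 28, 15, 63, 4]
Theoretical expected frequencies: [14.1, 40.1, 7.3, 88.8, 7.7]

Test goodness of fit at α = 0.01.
Chi-square goodness of fit test:
H₀: observed counts match expected distribution
H₁: observed counts differ from expected distribution
df = k - 1 = 4
χ² = Σ(O - E)²/E
   = (48 - 14.1)²/14.1 + (28 - 40.1)²/40.1 + (15 - 7.3)²/7.3 + (63 - 88.8)²/88.8 + (4 - 7.7)²/7.7
   = 81.504 + 3.651 + 8.122 + 7.496 + 1.778
   = 102.55
p-value < 0.0001

Since p-value < α = 0.01, we reject H₀.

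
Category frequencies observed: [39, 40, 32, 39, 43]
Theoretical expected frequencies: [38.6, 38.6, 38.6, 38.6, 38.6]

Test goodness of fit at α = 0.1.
Chi-square goodness of fit test:
H₀: observed counts match expected distribution
H₁: observed counts differ from expected distribution
df = k - 1 = 4
χ² = Σ(O - E)²/E
   = (39 - 38.6)²/38.6 + (40 - 38.6)²/38.6 + (32 - 38.6)²/38.6 + (39 - 38.6)²/38.6 + (43 - 38.6)²/38.6
   = 0.004 + 0.051 + 1.128 + 0.004 + 0.502
   = 1.69
p-value = 0.7927

Since p-value > α = 0.1, we fail to reject H₀.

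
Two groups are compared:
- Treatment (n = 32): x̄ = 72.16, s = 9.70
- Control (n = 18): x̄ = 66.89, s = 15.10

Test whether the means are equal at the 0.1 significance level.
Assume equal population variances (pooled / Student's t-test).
Student's two-sample t-test (equal variances):
H₀: μ₁ = μ₂
H₁: μ₁ ≠ μ₂
df = n₁ + n₂ - 2 = 48
Pooled variance s_p² = [(n₁-1)s₁² + (n₂-1)s₂²] / (n₁ + n₂ - 2) = [(31)(9.70²) + (17)(15.10²)] / 48 = 141.5200
SE = √(s_p²(1/n₁ + 1/n₂)) = √(141.5200 × (1/32 + 1/18)) = 3.5050
t = (x̄₁ - x̄₂) / SE = (72.16 - 66.89) / 3.5050 = 5.27 / 3.5050 = 1.504
p-value = 0.1392

Since p-value > α = 0.1, we fail to reject H₀.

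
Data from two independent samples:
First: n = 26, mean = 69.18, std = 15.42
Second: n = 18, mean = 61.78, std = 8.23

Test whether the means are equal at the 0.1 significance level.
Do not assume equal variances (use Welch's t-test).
Welch's two-sample t-test:
H₀: μ₁ = μ₂
H₁: μ₁ ≠ μ₂
s₁²/n₁ = 15.42²/26 = 9.1452,  s₂²/n₂ = 8.23²/18 = 3.7629
SE = √(s₁²/n₁ + s₂²/n₂) = √(9.1452 + 3.7629) = 3.5928
df (Welch-Satterthwaite) = (s₁²/n₁ + s₂²/n₂)² / [(s₁²/n₁)²/(n₁-1) + (s₂²/n₂)²/(n₂-1)] ≈ 39.88
t = (x̄₁ - x̄₂) / SE = (69.18 - 61.78) / 3.5928 = 7.40 / 3.5928 = 2.060
p-value = 0.0460

Since p-value < α = 0.1, we reject H₀.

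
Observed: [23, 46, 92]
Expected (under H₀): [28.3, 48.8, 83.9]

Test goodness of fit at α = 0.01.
Chi-square goodness of fit test:
H₀: observed counts match expected distribution
H₁: observed counts differ from expected distribution
df = k - 1 = 2
χ² = Σ(O - E)²/E
   = (23 - 28.3)²/28.3 + (46 - 48.8)²/48.8 + (92 - 83.9)²/83.9
   = 0.993 + 0.161 + 0.782
   = 1.94
p-value = 0.3800

Since p-value > α = 0.01, we fail to reject H₀.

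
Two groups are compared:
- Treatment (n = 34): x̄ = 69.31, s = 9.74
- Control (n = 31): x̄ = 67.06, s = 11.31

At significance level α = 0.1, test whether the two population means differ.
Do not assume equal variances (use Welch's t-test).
Welch's two-sample t-test:
H₀: μ₁ = μ₂
H₁: μ₁ ≠ μ₂
s₁²/n₁ = 9.74²/34 = 2.7902,  s₂²/n₂ = 11.31²/31 = 4.1263
SE = √(s₁²/n₁ + s₂²/n₂) = √(2.7902 + 4.1263) = 2.6299
df (Welch-Satterthwaite) = (s₁²/n₁ + s₂²/n₂)² / [(s₁²/n₁)²/(n₁-1) + (s₂²/n₂)²/(n₂-1)] ≈ 59.54
t = (x̄₁ - x̄₂) / SE = (69.31 - 67.06) / 2.6299 = 2.25 / 2.6299 = 0.856
p-value = 0.3957

Since p-value > α = 0.1, we fail to reject H₀.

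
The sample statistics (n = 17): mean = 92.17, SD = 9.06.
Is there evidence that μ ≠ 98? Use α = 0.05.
One-sample t-test:
H₀: μ = 98
H₁: μ ≠ 98
df = n - 1 = 16
t = (x̄ - μ₀) / (s/√n) = (92.17 - 98) / (9.06/√17) = -2.653
p-value = 0.0174

Since p-value < α = 0.05, we reject H₀.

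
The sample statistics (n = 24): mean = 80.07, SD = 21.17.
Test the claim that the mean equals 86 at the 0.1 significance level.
One-sample t-test:
H₀: μ = 86
H₁: μ ≠ 86
df = n - 1 = 23
t = (x̄ - μ₀) / (s/√n) = (80.07 - 86) / (21.17/√24) = -1.372
p-value = 0.1832

Since p-value > α = 0.1, we fail to reject H₀.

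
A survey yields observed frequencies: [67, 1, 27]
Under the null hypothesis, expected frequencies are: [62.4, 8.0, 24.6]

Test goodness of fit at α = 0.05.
Chi-square goodness of fit test:
H₀: observed counts match expected distribution
H₁: observed counts differ from expected distribution
df = k - 1 = 2
χ² = Σ(O - E)²/E
   = (67 - 62.4)²/62.4 + (1 - 8.0)²/8.0 + (27 - 24.6)²/24.6
   = 0.339 + 6.125 + 0.234
   = 6.70
p-value = 0.0351

Since p-value < α = 0.05, we reject H₀.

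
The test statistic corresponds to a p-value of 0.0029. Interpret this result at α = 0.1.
Since p = 0.0029 < α = 0.1, reject H₀.
There is sufficient evidence to reject the null hypothesis; the result is statistically significant at the 0.1 level.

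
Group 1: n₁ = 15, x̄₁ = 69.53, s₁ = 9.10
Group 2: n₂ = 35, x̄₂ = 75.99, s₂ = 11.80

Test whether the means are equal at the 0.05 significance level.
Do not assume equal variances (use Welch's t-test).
Welch's two-sample t-test:
H₀: μ₁ = μ₂
H₁: μ₁ ≠ μ₂
s₁²/n₁ = 9.10²/15 = 5.5207,  s₂²/n₂ = 11.80²/35 = 3.9783
SE = √(s₁²/n₁ + s₂²/n₂) = √(5.5207 + 3.9783) = 3.0820
df (Welch-Satterthwaite) = (s₁²/n₁ + s₂²/n₂)² / [(s₁²/n₁)²/(n₁-1) + (s₂²/n₂)²/(n₂-1)] ≈ 34.15
t = (x̄₁ - x̄₂) / SE = (69.53 - 75.99) / 3.0820 = -6.46 / 3.0820 = -2.096
p-value = 0.0436

Since p-value < α = 0.05, we reject H₀.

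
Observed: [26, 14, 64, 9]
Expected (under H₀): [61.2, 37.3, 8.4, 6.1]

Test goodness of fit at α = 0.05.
Chi-square goodness of fit test:
H₀: observed counts match expected distribution
H₁: observed counts differ from expected distribution
df = k - 1 = 3
χ² = Σ(O - E)²/E
   = (26 - 61.2)²/61.2 + (14 - 37.3)²/37.3 + (64 - 8.4)²/8.4 + (9 - 6.1)²/6.1
   = 20.246 + 14.555 + 368.019 + 1.379
   = 404.20
p-value < 0.0001

Since p-value < α = 0.05, we reject H₀.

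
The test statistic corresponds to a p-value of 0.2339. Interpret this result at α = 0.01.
Since p = 0.2339 > α = 0.01, fail to reject H₀.
There is insufficient evidence to reject the null hypothesis; the result is not statistically significant at the 0.01 level.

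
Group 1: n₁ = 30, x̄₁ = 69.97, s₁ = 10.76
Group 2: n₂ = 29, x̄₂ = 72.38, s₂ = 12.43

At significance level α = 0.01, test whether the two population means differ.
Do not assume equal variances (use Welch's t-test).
Welch's two-sample t-test:
H₀: μ₁ = μ₂
H₁: μ₁ ≠ μ₂
s₁²/n₁ = 10.76²/30 = 3.8593,  s₂²/n₂ = 12.43²/29 = 5.3278
SE = √(s₁²/n₁ + s₂²/n₂) = √(3.8593 + 5.3278) = 3.0310
df (Welch-Satterthwaite) = (s₁²/n₁ + s₂²/n₂)² / [(s₁²/n₁)²/(n₁-1) + (s₂²/n₂)²/(n₂-1)] ≈ 55.26
t = (x̄₁ - x̄₂) / SE = (69.97 - 72.38) / 3.0310 = -2.41 / 3.0310 = -0.795
p-value = 0.4299

Since p-value > α = 0.01, we fail to reject H₀.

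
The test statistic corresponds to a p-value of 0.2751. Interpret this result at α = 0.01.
Since p = 0.2751 > α = 0.01, fail to reject H₀.
There is insufficient evidence to reject the null hypothesis; the result is not statistically significant at the 0.01 level.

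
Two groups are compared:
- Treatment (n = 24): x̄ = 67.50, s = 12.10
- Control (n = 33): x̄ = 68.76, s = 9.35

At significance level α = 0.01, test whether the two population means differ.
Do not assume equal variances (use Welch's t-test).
Welch's two-sample t-test:
H₀: μ₁ = μ₂
H₁: μ₁ ≠ μ₂
s₁²/n₁ = 12.10²/24 = 6.1004,  s₂²/n₂ = 9.35²/33 = 2.6492
SE = √(s₁²/n₁ + s₂²/n₂) = √(6.1004 + 2.6492) = 2.9580
df (Welch-Satterthwaite) = (s₁²/n₁ + s₂²/n₂)² / [(s₁²/n₁)²/(n₁-1) + (s₂²/n₂)²/(n₂-1)] ≈ 41.67
t = (x̄₁ - x̄₂) / SE = (67.50 - 68.76) / 2.9580 = -1.26 / 2.9580 = -0.426
p-value = 0.6723

Since p-value > α = 0.01, we fail to reject H₀.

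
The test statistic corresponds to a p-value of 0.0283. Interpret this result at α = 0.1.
Since p = 0.0283 < α = 0.1, reject H₀.
There is sufficient evidence to reject the null hypothesis; the result is statistically significant at the 0.1 level.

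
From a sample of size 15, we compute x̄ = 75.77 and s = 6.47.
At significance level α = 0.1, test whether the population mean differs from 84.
One-sample t-test:
H₀: μ = 84
H₁: μ ≠ 84
df = n - 1 = 14
t = (x̄ - μ₀) / (s/√n) = (75.77 - 84) / (6.47/√15) = -4.927
p-value = 0.0002

Since p-value < α = 0.1, we reject H₀.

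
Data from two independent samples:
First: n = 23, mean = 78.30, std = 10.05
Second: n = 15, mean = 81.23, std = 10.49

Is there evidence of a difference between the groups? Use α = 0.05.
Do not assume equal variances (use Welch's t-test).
Welch's two-sample t-test:
H₀: μ₁ = μ₂
H₁: μ₁ ≠ μ₂
s₁²/n₁ = 10.05²/23 = 4.3914,  s₂²/n₂ = 10.49²/15 = 7.3360
SE = √(s₁²/n₁ + s₂²/n₂) = √(4.3914 + 7.3360) = 3.4245
df (Welch-Satterthwaite) = (s₁²/n₁ + s₂²/n₂)² / [(s₁²/n₁)²/(n₁-1) + (s₂²/n₂)²/(n₂-1)] ≈ 29.13
t = (x̄₁ - x̄₂) / SE = (78.30 - 81.23) / 3.4245 = -2.93 / 3.4245 = -0.856
p-value = 0.3992

Since p-value > α = 0.05, we fail to reject H₀.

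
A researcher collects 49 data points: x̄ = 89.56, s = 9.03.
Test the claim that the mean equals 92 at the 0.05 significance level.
One-sample t-test:
H₀: μ = 92
H₁: μ ≠ 92
df = n - 1 = 48
t = (x̄ - μ₀) / (s/√n) = (89.56 - 92) / (9.03/√49) = -1.891
p-value = 0.0646

Since p-value > α = 0.05, we fail to reject H₀.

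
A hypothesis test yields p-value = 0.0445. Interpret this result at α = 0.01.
Since p = 0.0445 > α = 0.01, fail to reject H₀.
There is insufficient evidence to reject the null hypothesis; the result is not statistically significant at the 0.01 level.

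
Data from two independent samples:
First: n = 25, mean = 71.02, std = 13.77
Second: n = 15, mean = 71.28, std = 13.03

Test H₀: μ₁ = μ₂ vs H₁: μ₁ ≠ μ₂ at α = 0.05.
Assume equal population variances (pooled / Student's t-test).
Student's two-sample t-test (equal variances):
H₀: μ₁ = μ₂
H₁: μ₁ ≠ μ₂
df = n₁ + n₂ - 2 = 38
Pooled variance s_p² = [(n₁-1)s₁² + (n₂-1)s₂²] / (n₁ + n₂ - 2) = [(24)(13.77²) + (14)(13.03²)] / 38 = 182.3064
SE = √(s_p²(1/n₁ + 1/n₂)) = √(182.3064 × (1/25 + 1/15)) = 4.4098
t = (x̄₁ - x̄₂) / SE = (71.02 - 71.28) / 4.4098 = -0.26 / 4.4098 = -0.059
p-value = 0.9533

Since p-value > α = 0.05, we fail to reject H₀.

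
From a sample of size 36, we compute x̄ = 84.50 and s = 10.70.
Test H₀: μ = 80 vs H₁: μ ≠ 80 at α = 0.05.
One-sample t-test:
H₀: μ = 80
H₁: μ ≠ 80
df = n - 1 = 35
t = (x̄ - μ₀) / (s/√n) = (84.50 - 80) / (10.70/√36) = 2.523
p-value = 0.0163

Since p-value < α = 0.05, we reject H₀.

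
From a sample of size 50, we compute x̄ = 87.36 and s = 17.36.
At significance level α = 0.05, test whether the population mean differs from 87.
One-sample t-test:
H₀: μ = 87
H₁: μ ≠ 87
df = n - 1 = 49
t = (x̄ - μ₀) / (s/√n) = (87.36 - 87) / (17.36/√50) = 0.147
p-value = 0.8840

Since p-value > α = 0.05, we fail to reject H₀.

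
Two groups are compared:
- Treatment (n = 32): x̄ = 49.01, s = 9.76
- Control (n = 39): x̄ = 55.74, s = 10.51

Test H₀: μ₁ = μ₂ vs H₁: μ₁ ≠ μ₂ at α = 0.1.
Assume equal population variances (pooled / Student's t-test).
Student's two-sample t-test (equal variances):
H₀: μ₁ = μ₂
H₁: μ₁ ≠ μ₂
df = n₁ + n₂ - 2 = 69
Pooled variance s_p² = [(n₁-1)s₁² + (n₂-1)s₂²] / (n₁ + n₂ - 2) = [(31)(9.76²) + (38)(10.51²)] / 69 = 103.6300
SE = √(s_p²(1/n₁ + 1/n₂)) = √(103.6300 × (1/32 + 1/39)) = 2.4281
t = (x̄₁ - x̄₂) / SE = (49.01 - 55.74) / 2.4281 = -6.73 / 2.4281 = -2.772
p-value = 0.0072

Since p-value < α = 0.1, we reject H₀.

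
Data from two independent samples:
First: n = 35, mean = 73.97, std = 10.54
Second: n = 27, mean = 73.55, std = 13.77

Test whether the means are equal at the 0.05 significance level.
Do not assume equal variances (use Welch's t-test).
Welch's two-sample t-test:
H₀: μ₁ = μ₂
H₁: μ₁ ≠ μ₂
s₁²/n₁ = 10.54²/35 = 3.1740,  s₂²/n₂ = 13.77²/27 = 7.0227
SE = √(s₁²/n₁ + s₂²/n₂) = √(3.1740 + 7.0227) = 3.1932
df (Welch-Satterthwaite) = (s₁²/n₁ + s₂²/n₂)² / [(s₁²/n₁)²/(n₁-1) + (s₂²/n₂)²/(n₂-1)] ≈ 47.41
t = (x̄₁ - x̄₂) / SE = (73.97 - 73.55) / 3.1932 = 0.42 / 3.1932 = 0.132
p-value = 0.8959

Since p-value > α = 0.05, we fail to reject H₀.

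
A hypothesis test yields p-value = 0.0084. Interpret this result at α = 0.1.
Since p = 0.0084 < α = 0.1, reject H₀.
There is sufficient evidence to reject the null hypothesis; the result is statistically significant at the 0.1 level.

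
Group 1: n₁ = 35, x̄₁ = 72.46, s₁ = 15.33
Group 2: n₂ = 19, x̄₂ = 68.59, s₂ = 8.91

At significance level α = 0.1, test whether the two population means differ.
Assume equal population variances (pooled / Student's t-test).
Student's two-sample t-test (equal variances):
H₀: μ₁ = μ₂
H₁: μ₁ ≠ μ₂
df = n₁ + n₂ - 2 = 52
Pooled variance s_p² = [(n₁-1)s₁² + (n₂-1)s₂²] / (n₁ + n₂ - 2) = [(34)(15.33²) + (18)(8.91²)] / 52 = 181.1402
SE = √(s_p²(1/n₁ + 1/n₂)) = √(181.1402 × (1/35 + 1/19)) = 3.8352
t = (x̄₁ - x̄₂) / SE = (72.46 - 68.59) / 3.8352 = 3.87 / 3.8352 = 1.009
p-value = 0.3176

Since p-value > α = 0.1, we fail to reject H₀.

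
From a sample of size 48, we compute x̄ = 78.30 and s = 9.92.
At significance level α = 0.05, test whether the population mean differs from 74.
One-sample t-test:
H₀: μ = 74
H₁: μ ≠ 74
df = n - 1 = 47
t = (x̄ - μ₀) / (s/√n) = (78.30 - 74) / (9.92/√48) = 3.003
p-value = 0.0043

Since p-value < α = 0.05, we reject H₀.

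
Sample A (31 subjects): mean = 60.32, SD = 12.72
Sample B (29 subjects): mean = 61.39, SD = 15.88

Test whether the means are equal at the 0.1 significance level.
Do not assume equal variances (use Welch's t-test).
Welch's two-sample t-test:
H₀: μ₁ = μ₂
H₁: μ₁ ≠ μ₂
s₁²/n₁ = 12.72²/31 = 5.2193,  s₂²/n₂ = 15.88²/29 = 8.6957
SE = √(s₁²/n₁ + s₂²/n₂) = √(5.2193 + 8.6957) = 3.7303
df (Welch-Satterthwaite) = (s₁²/n₁ + s₂²/n₂)² / [(s₁²/n₁)²/(n₁-1) + (s₂²/n₂)²/(n₂-1)] ≈ 53.66
t = (x̄₁ - x̄₂) / SE = (60.32 - 61.39) / 3.7303 = -1.07 / 3.7303 = -0.287
p-value = 0.7753

Since p-value > α = 0.1, we fail to reject H₀.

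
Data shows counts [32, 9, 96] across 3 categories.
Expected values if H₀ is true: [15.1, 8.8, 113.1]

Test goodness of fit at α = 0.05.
Chi-square goodness of fit test:
H₀: observed counts match expected distribution
H₁: observed counts differ from expected distribution
df = k - 1 = 2
χ² = Σ(O - E)²/E
   = (32 - 15.1)²/15.1 + (9 - 8.8)²/8.8 + (96 - 113.1)²/113.1
   = 18.915 + 0.005 + 2.585
   = 21.50
p-value < 0.0001

Since p-value < α = 0.05, we reject H₀.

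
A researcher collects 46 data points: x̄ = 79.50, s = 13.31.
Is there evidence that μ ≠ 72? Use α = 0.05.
One-sample t-test:
H₀: μ = 72
H₁: μ ≠ 72
df = n - 1 = 45
t = (x̄ - μ₀) / (s/√n) = (79.50 - 72) / (13.31/√46) = 3.822
p-value = 0.0004

Since p-value < α = 0.05, we reject H₀.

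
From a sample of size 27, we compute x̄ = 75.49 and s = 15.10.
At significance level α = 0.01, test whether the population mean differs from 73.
One-sample t-test:
H₀: μ = 73
H₁: μ ≠ 73
df = n - 1 = 26
t = (x̄ - μ₀) / (s/√n) = (75.49 - 73) / (15.10/√27) = 0.857
p-value = 0.3994

Since p-value > α = 0.01, we fail to reject H₀.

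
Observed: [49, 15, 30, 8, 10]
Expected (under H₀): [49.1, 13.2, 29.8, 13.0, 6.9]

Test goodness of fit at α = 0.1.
Chi-square goodness of fit test:
H₀: observed counts match expected distribution
H₁: observed counts differ from expected distribution
df = k - 1 = 4
χ² = Σ(O - E)²/E
   = (49 - 49.1)²/49.1 + (15 - 13.2)²/13.2 + (30 - 29.8)²/29.8 + (8 - 13.0)²/13.0 + (10 - 6.9)²/6.9
   = 0.000 + 0.245 + 0.001 + 1.923 + 1.393
   = 3.56
p-value = 0.4684

Since p-value > α = 0.1, we fail to reject H₀.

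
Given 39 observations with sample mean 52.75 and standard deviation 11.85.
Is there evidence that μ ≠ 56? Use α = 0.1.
One-sample t-test:
H₀: μ = 56
H₁: μ ≠ 56
df = n - 1 = 38
t = (x̄ - μ₀) / (s/√n) = (52.75 - 56) / (11.85/√39) = -1.713
p-value = 0.0949

Since p-value < α = 0.1, we reject H₀.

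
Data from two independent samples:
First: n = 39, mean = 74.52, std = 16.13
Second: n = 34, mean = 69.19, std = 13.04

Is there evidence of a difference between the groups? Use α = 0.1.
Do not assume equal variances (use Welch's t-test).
Welch's two-sample t-test:
H₀: μ₁ = μ₂
H₁: μ₁ ≠ μ₂
s₁²/n₁ = 16.13²/39 = 6.6712,  s₂²/n₂ = 13.04²/34 = 5.0012
SE = √(s₁²/n₁ + s₂²/n₂) = √(6.6712 + 5.0012) = 3.4165
df (Welch-Satterthwaite) = (s₁²/n₁ + s₂²/n₂)² / [(s₁²/n₁)²/(n₁-1) + (s₂²/n₂)²/(n₂-1)] ≈ 70.63
t = (x̄₁ - x̄₂) / SE = (74.52 - 69.19) / 3.4165 = 5.33 / 3.4165 = 1.560
p-value = 0.1232

Since p-value > α = 0.1, we fail to reject H₀.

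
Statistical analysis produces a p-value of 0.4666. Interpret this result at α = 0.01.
Since p = 0.4666 > α = 0.01, fail to reject H₀.
There is insufficient evidence to reject the null hypothesis; the result is not statistically significant at the 0.01 level.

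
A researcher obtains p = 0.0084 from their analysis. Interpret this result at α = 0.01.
Since p = 0.0084 < α = 0.01, reject H₀.
There is sufficient evidence to reject the null hypothesis; the result is statistically significant at the 0.01 level.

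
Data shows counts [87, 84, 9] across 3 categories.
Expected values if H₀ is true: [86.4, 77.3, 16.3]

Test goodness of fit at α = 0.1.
Chi-square goodness of fit test:
H₀: observed counts match expected distribution
H₁: observed counts differ from expected distribution
df = k - 1 = 2
χ² = Σ(O - E)²/E
   = (87 - 86.4)²/86.4 + (84 - 77.3)²/77.3 + (9 - 16.3)²/16.3
   = 0.004 + 0.581 + 3.269
   = 3.85
p-value = 0.1456

Since p-value > α = 0.1, we fail to reject H₀.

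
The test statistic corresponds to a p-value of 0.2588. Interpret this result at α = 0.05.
Since p = 0.2588 > α = 0.05, fail to reject H₀.
There is insufficient evidence to reject the null hypothesis; the result is not statistically significant at the 0.05 level.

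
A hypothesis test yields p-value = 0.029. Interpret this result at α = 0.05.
Since p = 0.029 < α = 0.05, reject H₀.
There is sufficient evidence to reject the null hypothesis; the result is statistically significant at the 0.05 level.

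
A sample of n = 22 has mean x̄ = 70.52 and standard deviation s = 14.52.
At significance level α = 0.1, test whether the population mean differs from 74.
One-sample t-test:
H₀: μ = 74
H₁: μ ≠ 74
df = n - 1 = 21
t = (x̄ - μ₀) / (s/√n) = (70.52 - 74) / (14.52/√22) = -1.124
p-value = 0.2736

Since p-value > α = 0.1, we fail to reject H₀.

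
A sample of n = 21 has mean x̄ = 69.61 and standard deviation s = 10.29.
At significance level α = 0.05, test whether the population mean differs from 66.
One-sample t-test:
H₀: μ = 66
H₁: μ ≠ 66
df = n - 1 = 20
t = (x̄ - μ₀) / (s/√n) = (69.61 - 66) / (10.29/√21) = 1.608
p-value = 0.1236

Since p-value > α = 0.05, we fail to reject H₀.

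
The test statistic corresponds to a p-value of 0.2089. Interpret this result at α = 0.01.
Since p = 0.2089 > α = 0.01, fail to reject H₀.
There is insufficient evidence to reject the null hypothesis; the result is not statistically significant at the 0.01 level.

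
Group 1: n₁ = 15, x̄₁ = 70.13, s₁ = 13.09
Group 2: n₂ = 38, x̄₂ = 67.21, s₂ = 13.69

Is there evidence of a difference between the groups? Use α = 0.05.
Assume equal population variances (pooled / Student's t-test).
Student's two-sample t-test (equal variances):
H₀: μ₁ = μ₂
H₁: μ₁ ≠ μ₂
df = n₁ + n₂ - 2 = 51
Pooled variance s_p² = [(n₁-1)s₁² + (n₂-1)s₂²] / (n₁ + n₂ - 2) = [(14)(13.09²) + (37)(13.69²)] / 51 = 183.0053
SE = √(s_p²(1/n₁ + 1/n₂)) = √(183.0053 × (1/15 + 1/38)) = 4.1251
t = (x̄₁ - x̄₂) / SE = (70.13 - 67.21) / 4.1251 = 2.92 / 4.1251 = 0.708
p-value = 0.4823

Since p-value > α = 0.05, we fail to reject H₀.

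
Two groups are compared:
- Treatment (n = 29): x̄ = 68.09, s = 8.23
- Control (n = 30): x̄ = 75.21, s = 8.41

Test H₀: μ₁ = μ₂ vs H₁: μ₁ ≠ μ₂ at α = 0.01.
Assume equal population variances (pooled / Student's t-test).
Student's two-sample t-test (equal variances):
H₀: μ₁ = μ₂
H₁: μ₁ ≠ μ₂
df = n₁ + n₂ - 2 = 57
Pooled variance s_p² = [(n₁-1)s₁² + (n₂-1)s₂²] / (n₁ + n₂ - 2) = [(28)(8.23²) + (29)(8.41²)] / 57 = 69.2568
SE = √(s_p²(1/n₁ + 1/n₂)) = √(69.2568 × (1/29 + 1/30)) = 2.1672
t = (x̄₁ - x̄₂) / SE = (68.09 - 75.21) / 2.1672 = -7.12 / 2.1672 = -3.285
p-value = 0.0017

Since p-value < α = 0.01, we reject H₀.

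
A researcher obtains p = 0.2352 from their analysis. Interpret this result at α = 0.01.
Since p = 0.2352 > α = 0.01, fail to reject H₀.
There is insufficient evidence to reject the null hypothesis; the result is not statistically significant at the 0.01 level.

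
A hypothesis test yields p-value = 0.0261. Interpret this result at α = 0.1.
Since p = 0.0261 < α = 0.1, reject H₀.
There is sufficient evidence to reject the null hypothesis; the result is statistically significant at the 0.1 level.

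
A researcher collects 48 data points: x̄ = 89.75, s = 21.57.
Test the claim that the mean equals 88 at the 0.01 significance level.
One-sample t-test:
H₀: μ = 88
H₁: μ ≠ 88
df = n - 1 = 47
t = (x̄ - μ₀) / (s/√n) = (89.75 - 88) / (21.57/√48) = 0.562
p-value = 0.5767

Since p-value > α = 0.01, we fail to reject H₀.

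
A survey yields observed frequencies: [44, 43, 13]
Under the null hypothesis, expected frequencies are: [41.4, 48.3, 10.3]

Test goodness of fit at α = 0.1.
Chi-square goodness of fit test:
H₀: observed counts match expected distribution
H₁: observed counts differ from expected distribution
df = k - 1 = 2
χ² = Σ(O - E)²/E
   = (44 - 41.4)²/41.4 + (43 - 48.3)²/48.3 + (13 - 10.3)²/10.3
   = 0.163 + 0.582 + 0.708
   = 1.45
p-value = 0.4837

Since p-value > α = 0.1, we fail to reject H₀.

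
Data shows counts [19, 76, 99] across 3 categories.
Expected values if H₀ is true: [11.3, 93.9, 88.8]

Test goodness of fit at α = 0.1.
Chi-square goodness of fit test:
H₀: observed counts match expected distribution
H₁: observed counts differ from expected distribution
df = k - 1 = 2
χ² = Σ(O - E)²/E
   = (19 - 11.3)²/11.3 + (76 - 93.9)²/93.9 + (99 - 88.8)²/88.8
   = 5.247 + 3.412 + 1.172
   = 9.83
p-value = 0.0073

Since p-value < α = 0.1, we reject H₀.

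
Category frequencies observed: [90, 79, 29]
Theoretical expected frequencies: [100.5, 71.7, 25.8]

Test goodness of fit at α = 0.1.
Chi-square goodness of fit test:
H₀: observed counts match expected distribution
H₁: observed counts differ from expected distribution
df = k - 1 = 2
χ² = Σ(O - E)²/E
   = (90 - 100.5)²/100.5 + (79 - 71.7)²/71.7 + (29 - 25.8)²/25.8
   = 1.097 + 0.743 + 0.397
   = 2.24
p-value = 0.3267

Since p-value > α = 0.1, we fail to reject H₀.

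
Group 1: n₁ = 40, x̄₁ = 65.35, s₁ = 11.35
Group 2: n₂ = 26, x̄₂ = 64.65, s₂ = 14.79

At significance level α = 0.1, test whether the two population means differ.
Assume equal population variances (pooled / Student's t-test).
Student's two-sample t-test (equal variances):
H₀: μ₁ = μ₂
H₁: μ₁ ≠ μ₂
df = n₁ + n₂ - 2 = 64
Pooled variance s_p² = [(n₁-1)s₁² + (n₂-1)s₂²] / (n₁ + n₂ - 2) = [(39)(11.35²) + (25)(14.79²)] / 64 = 163.9481
SE = √(s_p²(1/n₁ + 1/n₂)) = √(163.9481 × (1/40 + 1/26)) = 3.2256
t = (x̄₁ - x̄₂) / SE = (65.35 - 64.65) / 3.2256 = 0.70 / 3.2256 = 0.217
p-value = 0.8289

Since p-value > α = 0.1, we fail to reject H₀.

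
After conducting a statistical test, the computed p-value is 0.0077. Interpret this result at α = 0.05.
Since p = 0.0077 < α = 0.05, reject H₀.
There is sufficient evidence to reject the null hypothesis; the result is statistically significant at the 0.05 level.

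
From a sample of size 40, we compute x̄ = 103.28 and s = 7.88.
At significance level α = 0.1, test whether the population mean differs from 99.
One-sample t-test:
H₀: μ = 99
H₁: μ ≠ 99
df = n - 1 = 39
t = (x̄ - μ₀) / (s/√n) = (103.28 - 99) / (7.88/√40) = 3.435
p-value = 0.0014

Since p-value < α = 0.1, we reject H₀.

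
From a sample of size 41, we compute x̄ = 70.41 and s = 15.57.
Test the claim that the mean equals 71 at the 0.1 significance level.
One-sample t-test:
H₀: μ = 71
H₁: μ ≠ 71
df = n - 1 = 40
t = (x̄ - μ₀) / (s/√n) = (70.41 - 71) / (15.57/√41) = -0.243
p-value = 0.8095

Since p-value > α = 0.1, we fail to reject H₀.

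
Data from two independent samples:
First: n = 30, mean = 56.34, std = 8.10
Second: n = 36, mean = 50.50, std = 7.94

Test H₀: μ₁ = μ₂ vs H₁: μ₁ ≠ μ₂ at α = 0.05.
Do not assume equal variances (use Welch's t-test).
Welch's two-sample t-test:
H₀: μ₁ = μ₂
H₁: μ₁ ≠ μ₂
s₁²/n₁ = 8.10²/30 = 2.1870,  s₂²/n₂ = 7.94²/36 = 1.7512
SE = √(s₁²/n₁ + s₂²/n₂) = √(2.1870 + 1.7512) = 1.9845
df (Welch-Satterthwaite) = (s₁²/n₁ + s₂²/n₂)² / [(s₁²/n₁)²/(n₁-1) + (s₂²/n₂)²/(n₂-1)] ≈ 61.41
t = (x̄₁ - x̄₂) / SE = (56.34 - 50.50) / 1.9845 = 5.84 / 1.9845 = 2.943
p-value = 0.0046

Since p-value < α = 0.05, we reject H₀.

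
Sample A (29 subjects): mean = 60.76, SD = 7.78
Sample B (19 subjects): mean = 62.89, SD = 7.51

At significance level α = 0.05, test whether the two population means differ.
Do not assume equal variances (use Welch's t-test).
Welch's two-sample t-test:
H₀: μ₁ = μ₂
H₁: μ₁ ≠ μ₂
s₁²/n₁ = 7.78²/29 = 2.0872,  s₂²/n₂ = 7.51²/19 = 2.9684
SE = √(s₁²/n₁ + s₂²/n₂) = √(2.0872 + 2.9684) = 2.2485
df (Welch-Satterthwaite) = (s₁²/n₁ + s₂²/n₂)² / [(s₁²/n₁)²/(n₁-1) + (s₂²/n₂)²/(n₂-1)] ≈ 39.62
t = (x̄₁ - x̄₂) / SE = (60.76 - 62.89) / 2.2485 = -2.13 / 2.2485 = -0.947
p-value = 0.3492

Since p-value > α = 0.05, we fail to reject H₀.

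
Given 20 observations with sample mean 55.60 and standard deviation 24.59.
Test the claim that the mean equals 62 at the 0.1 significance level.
One-sample t-test:
H₀: μ = 62
H₁: μ ≠ 62
df = n - 1 = 19
t = (x̄ - μ₀) / (s/√n) = (55.60 - 62) / (24.59/√20) = -1.164
p-value = 0.2589

Since p-value > α = 0.1, we fail to reject H₀.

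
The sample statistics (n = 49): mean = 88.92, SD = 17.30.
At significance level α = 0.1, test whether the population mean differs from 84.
One-sample t-test:
H₀: μ = 84
H₁: μ ≠ 84
df = n - 1 = 48
t = (x̄ - μ₀) / (s/√n) = (88.92 - 84) / (17.30/√49) = 1.991
p-value = 0.0522

Since p-value < α = 0.1, we reject H₀.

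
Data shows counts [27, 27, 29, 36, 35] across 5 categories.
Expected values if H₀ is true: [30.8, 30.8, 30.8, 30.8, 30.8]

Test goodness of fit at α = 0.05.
Chi-square goodness of fit test:
H₀: observed counts match expected distribution
H₁: observed counts differ from expected distribution
df = k - 1 = 4
χ² = Σ(O - E)²/E
   = (27 - 30.8)²/30.8 + (27 - 30.8)²/30.8 + (29 - 30.8)²/30.8 + (36 - 30.8)²/30.8 + (35 - 30.8)²/30.8
   = 0.469 + 0.469 + 0.105 + 0.878 + 0.573
   = 2.49
p-value = 0.6458

Since p-value > α = 0.05, we fail to reject H₀.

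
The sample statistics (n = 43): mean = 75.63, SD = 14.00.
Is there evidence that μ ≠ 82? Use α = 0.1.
One-sample t-test:
H₀: μ = 82
H₁: μ ≠ 82
df = n - 1 = 42
t = (x̄ - μ₀) / (s/√n) = (75.63 - 82) / (14.00/√43) = -2.984
p-value = 0.0047

Since p-value < α = 0.1, we reject H₀.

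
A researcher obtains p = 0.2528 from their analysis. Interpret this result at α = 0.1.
Since p = 0.2528 > α = 0.1, fail to reject H₀.
There is insufficient evidence to reject the null hypothesis; the result is not statistically significant at the 0.1 level.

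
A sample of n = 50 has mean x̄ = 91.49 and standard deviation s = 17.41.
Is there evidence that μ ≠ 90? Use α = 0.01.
One-sample t-test:
H₀: μ = 90
H₁: μ ≠ 90
df = n - 1 = 49
t = (x̄ - μ₀) / (s/√n) = (91.49 - 90) / (17.41/√50) = 0.605
p-value = 0.5479

Since p-value > α = 0.01, we fail to reject H₀.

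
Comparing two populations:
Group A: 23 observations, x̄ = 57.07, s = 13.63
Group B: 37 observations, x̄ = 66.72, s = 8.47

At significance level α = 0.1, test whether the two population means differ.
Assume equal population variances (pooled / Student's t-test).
Student's two-sample t-test (equal variances):
H₀: μ₁ = μ₂
H₁: μ₁ ≠ μ₂
df = n₁ + n₂ - 2 = 58
Pooled variance s_p² = [(n₁-1)s₁² + (n₂-1)s₂²] / (n₁ + n₂ - 2) = [(22)(13.63²) + (36)(8.47²)] / 58 = 114.9959
SE = √(s_p²(1/n₁ + 1/n₂)) = √(114.9959 × (1/23 + 1/37)) = 2.8474
t = (x̄₁ - x̄₂) / SE = (57.07 - 66.72) / 2.8474 = -9.65 / 2.8474 = -3.389
p-value = 0.0013

Since p-value < α = 0.1, we reject H₀.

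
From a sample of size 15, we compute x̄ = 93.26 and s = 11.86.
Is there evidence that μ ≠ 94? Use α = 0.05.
One-sample t-test:
H₀: μ = 94
H₁: μ ≠ 94
df = n - 1 = 14
t = (x̄ - μ₀) / (s/√n) = (93.26 - 94) / (11.86/√15) = -0.242
p-value = 0.8126

Since p-value > α = 0.05, we fail to reject H₀.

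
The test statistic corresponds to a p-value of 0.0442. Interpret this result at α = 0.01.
Since p = 0.0442 > α = 0.01, fail to reject H₀.
There is insufficient evidence to reject the null hypothesis; the result is not statistically significant at the 0.01 level.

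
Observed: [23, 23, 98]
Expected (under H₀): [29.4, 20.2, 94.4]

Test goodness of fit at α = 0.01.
Chi-square goodness of fit test:
H₀: observed counts match expected distribution
H₁: observed counts differ from expected distribution
df = k - 1 = 2
χ² = Σ(O - E)²/E
   = (23 - 29.4)²/29.4 + (23 - 20.2)²/20.2 + (98 - 94.4)²/94.4
   = 1.393 + 0.388 + 0.137
   = 1.92
p-value = 0.3832

Since p-value > α = 0.01, we fail to reject H₀.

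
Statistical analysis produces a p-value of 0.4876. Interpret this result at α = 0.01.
Since p = 0.4876 > α = 0.01, fail to reject H₀.
There is insufficient evidence to reject the null hypothesis; the result is not statistically significant at the 0.01 level.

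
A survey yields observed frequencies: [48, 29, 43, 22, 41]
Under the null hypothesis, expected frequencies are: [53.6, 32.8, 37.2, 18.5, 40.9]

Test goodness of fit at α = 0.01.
Chi-square goodness of fit test:
H₀: observed counts match expected distribution
H₁: observed counts differ from expected distribution
df = k - 1 = 4
χ² = Σ(O - E)²/E
   = (48 - 53.6)²/53.6 + (29 - 32.8)²/32.8 + (43 - 37.2)²/37.2 + (22 - 18.5)²/18.5 + (41 - 40.9)²/40.9
   = 0.585 + 0.440 + 0.904 + 0.662 + 0.000
   = 2.59
p-value = 0.6282

Since p-value > α = 0.01, we fail to reject H₀.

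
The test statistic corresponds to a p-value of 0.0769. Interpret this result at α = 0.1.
Since p = 0.0769 < α = 0.1, reject H₀.
There is sufficient evidence to reject the null hypothesis; the result is statistically significant at the 0.1 level.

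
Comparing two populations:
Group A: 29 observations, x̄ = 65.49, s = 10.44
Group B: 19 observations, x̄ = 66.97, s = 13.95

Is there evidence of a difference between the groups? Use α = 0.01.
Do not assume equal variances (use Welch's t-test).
Welch's two-sample t-test:
H₀: μ₁ = μ₂
H₁: μ₁ ≠ μ₂
s₁²/n₁ = 10.44²/29 = 3.7584,  s₂²/n₂ = 13.95²/19 = 10.2422
SE = √(s₁²/n₁ + s₂²/n₂) = √(3.7584 + 10.2422) = 3.7417
df (Welch-Satterthwaite) = (s₁²/n₁ + s₂²/n₂)² / [(s₁²/n₁)²/(n₁-1) + (s₂²/n₂)²/(n₂-1)] ≈ 30.95
t = (x̄₁ - x̄₂) / SE = (65.49 - 66.97) / 3.7417 = -1.48 / 3.7417 = -0.396
p-value = 0.6952

Since p-value > α = 0.01, we fail to reject H₀.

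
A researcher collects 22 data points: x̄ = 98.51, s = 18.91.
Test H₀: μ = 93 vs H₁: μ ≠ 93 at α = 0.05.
One-sample t-test:
H₀: μ = 93
H₁: μ ≠ 93
df = n - 1 = 21
t = (x̄ - μ₀) / (s/√n) = (98.51 - 93) / (18.91/√22) = 1.367
p-value = 0.1862

Since p-value > α = 0.05, we fail to reject H₀.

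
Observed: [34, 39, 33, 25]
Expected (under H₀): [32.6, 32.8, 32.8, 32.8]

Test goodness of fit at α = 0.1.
Chi-square goodness of fit test:
H₀: observed counts match expected distribution
H₁: observed counts differ from expected distribution
df = k - 1 = 3
χ² = Σ(O - E)²/E
   = (34 - 32.6)²/32.6 + (39 - 32.8)²/32.8 + (33 - 32.8)²/32.8 + (25 - 32.8)²/32.8
   = 0.060 + 1.172 + 0.001 + 1.855
   = 3.09
p-value = 0.3782

Since p-value > α = 0.1, we fail to reject H₀.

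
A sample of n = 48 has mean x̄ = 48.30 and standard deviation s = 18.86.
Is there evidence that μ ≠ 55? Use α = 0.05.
One-sample t-test:
H₀: μ = 55
H₁: μ ≠ 55
df = n - 1 = 47
t = (x̄ - μ₀) / (s/√n) = (48.30 - 55) / (18.86/√48) = -2.461
p-value = 0.0176

Since p-value < α = 0.05, we reject H₀.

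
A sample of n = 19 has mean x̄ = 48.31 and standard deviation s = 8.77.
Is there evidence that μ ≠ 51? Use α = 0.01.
One-sample t-test:
H₀: μ = 51
H₁: μ ≠ 51
df = n - 1 = 18
t = (x̄ - μ₀) / (s/√n) = (48.31 - 51) / (8.77/√19) = -1.337
p-value = 0.1979

Since p-value > α = 0.01, we fail to reject H₀.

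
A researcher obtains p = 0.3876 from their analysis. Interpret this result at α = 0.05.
Since p = 0.3876 > α = 0.05, fail to reject H₀.
There is insufficient evidence to reject the null hypothesis; the result is not statistically significant at the 0.05 level.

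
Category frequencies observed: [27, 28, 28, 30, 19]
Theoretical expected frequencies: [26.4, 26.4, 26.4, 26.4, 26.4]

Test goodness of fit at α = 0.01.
Chi-square goodness of fit test:
H₀: observed counts match expected distribution
H₁: observed counts differ from expected distribution
df = k - 1 = 4
χ² = Σ(O - E)²/E
   = (27 - 26.4)²/26.4 + (28 - 26.4)²/26.4 + (28 - 26.4)²/26.4 + (30 - 26.4)²/26.4 + (19 - 26.4)²/26.4
   = 0.014 + 0.097 + 0.097 + 0.491 + 2.074
   = 2.77
p-value = 0.5965

Since p-value > α = 0.01, we fail to reject H₀.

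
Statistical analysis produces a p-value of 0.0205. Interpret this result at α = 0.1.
Since p = 0.0205 < α = 0.1, reject H₀.
There is sufficient evidence to reject the null hypothesis; the result is statistically significant at the 0.1 level.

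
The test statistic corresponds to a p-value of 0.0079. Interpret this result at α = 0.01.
Since p = 0.0079 < α = 0.01, reject H₀.
There is sufficient evidence to reject the null hypothesis; the result is statistically significant at the 0.01 level.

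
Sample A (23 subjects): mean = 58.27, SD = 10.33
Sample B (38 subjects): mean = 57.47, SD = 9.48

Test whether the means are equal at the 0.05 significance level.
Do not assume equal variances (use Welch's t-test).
Welch's two-sample t-test:
H₀: μ₁ = μ₂
H₁: μ₁ ≠ μ₂
s₁²/n₁ = 10.33²/23 = 4.6395,  s₂²/n₂ = 9.48²/38 = 2.3650
SE = √(s₁²/n₁ + s₂²/n₂) = √(4.6395 + 2.3650) = 2.6466
df (Welch-Satterthwaite) = (s₁²/n₁ + s₂²/n₂)² / [(s₁²/n₁)²/(n₁-1) + (s₂²/n₂)²/(n₂-1)] ≈ 43.43
t = (x̄₁ - x̄₂) / SE = (58.27 - 57.47) / 2.6466 = 0.80 / 2.6466 = 0.302
p-value = 0.7639

Since p-value > α = 0.05, we fail to reject H₀.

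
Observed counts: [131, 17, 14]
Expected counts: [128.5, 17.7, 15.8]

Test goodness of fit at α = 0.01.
Chi-square goodness of fit test:
H₀: observed counts match expected distribution
H₁: observed counts differ from expected distribution
df = k - 1 = 2
χ² = Σ(O - E)²/E
   = (131 - 128.5)²/128.5 + (17 - 17.7)²/17.7 + (14 - 15.8)²/15.8
   = 0.049 + 0.028 + 0.205
   = 0.28
p-value = 0.8688

Since p-value > α = 0.01, we fail to reject H₀.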